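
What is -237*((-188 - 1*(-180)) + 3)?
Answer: 1185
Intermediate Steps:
-237*((-188 - 1*(-180)) + 3) = -237*((-188 + 180) + 3) = -237*(-8 + 3) = -237*(-5) = 1185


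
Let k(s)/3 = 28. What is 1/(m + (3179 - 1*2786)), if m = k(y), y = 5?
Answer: 1/477 ≈ 0.0020964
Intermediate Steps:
k(s) = 84 (k(s) = 3*28 = 84)
m = 84
1/(m + (3179 - 1*2786)) = 1/(84 + (3179 - 1*2786)) = 1/(84 + (3179 - 2786)) = 1/(84 + 393) = 1/477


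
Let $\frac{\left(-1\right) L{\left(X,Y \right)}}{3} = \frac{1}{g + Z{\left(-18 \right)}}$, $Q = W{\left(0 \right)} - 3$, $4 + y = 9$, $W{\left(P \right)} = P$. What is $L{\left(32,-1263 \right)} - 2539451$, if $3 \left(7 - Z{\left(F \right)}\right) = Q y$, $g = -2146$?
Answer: $- \frac{5419188431}{2134} \approx -2.5395 \cdot 10^{6}$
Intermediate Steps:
$y = 5$ ($y = -4 + 9 = 5$)
$Q = -3$ ($Q = 0 - 3 = -3$)
$Z{\left(F \right)} = 12$ ($Z{\left(F \right)} = 7 - \frac{\left(-3\right) 5}{3} = 7 - -5 = 7 + 5 = 12$)
$L{\left(X,Y \right)} = \frac{3}{2134}$ ($L{\left(X,Y \right)} = - \frac{3}{-2146 + 12} = - \frac{3}{-2134} = \left(-3\right) \left(- \frac{1}{2134}\right) = \frac{3}{2134}$)
$L{\left(32,-1263 \right)} - 2539451 = \frac{3}{2134} - 2539451 = - \frac{5419188431}{2134}$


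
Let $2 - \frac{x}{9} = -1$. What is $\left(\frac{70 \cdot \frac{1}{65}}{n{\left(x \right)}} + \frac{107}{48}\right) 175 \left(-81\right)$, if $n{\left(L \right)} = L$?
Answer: $- \frac{6690075}{208} \approx -32164.0$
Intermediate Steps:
$x = 27$ ($x = 18 - -9 = 18 + 9 = 27$)
$\left(\frac{70 \cdot \frac{1}{65}}{n{\left(x \right)}} + \frac{107}{48}\right) 175 \left(-81\right) = \left(\frac{70 \cdot \frac{1}{65}}{27} + \frac{107}{48}\right) 175 \left(-81\right) = \left(70 \cdot \frac{1}{65} \cdot \frac{1}{27} + 107 \cdot \frac{1}{48}\right) 175 \left(-81\right) = \left(\frac{14}{13} \cdot \frac{1}{27} + \frac{107}{48}\right) 175 \left(-81\right) = \left(\frac{14}{351} + \frac{107}{48}\right) 175 \left(-81\right) = \frac{12743}{5616} \cdot 175 \left(-81\right) = \frac{2230025}{5616} \left(-81\right) = - \frac{6690075}{208}$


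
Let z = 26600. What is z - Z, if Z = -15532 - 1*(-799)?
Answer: 41333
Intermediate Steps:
Z = -14733 (Z = -15532 + 799 = -14733)
z - Z = 26600 - 1*(-14733) = 26600 + 14733 = 41333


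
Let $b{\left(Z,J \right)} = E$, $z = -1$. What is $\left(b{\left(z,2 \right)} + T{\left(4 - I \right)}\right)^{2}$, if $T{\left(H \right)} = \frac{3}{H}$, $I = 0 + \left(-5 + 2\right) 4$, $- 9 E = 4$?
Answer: $\frac{1369}{20736} \approx 0.06602$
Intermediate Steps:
$E = - \frac{4}{9}$ ($E = \left(- \frac{1}{9}\right) 4 = - \frac{4}{9} \approx -0.44444$)
$b{\left(Z,J \right)} = - \frac{4}{9}$
$I = -12$ ($I = 0 - 12 = -12$)
$\left(b{\left(z,2 \right)} + T{\left(4 - I \right)}\right)^{2} = \left(- \frac{4}{9} + \frac{3}{4 - -12}\right)^{2} = \left(- \frac{4}{9} + \frac{3}{4 + 12}\right)^{2} = \left(- \frac{4}{9} + \frac{3}{16}\right)^{2} = \left(- \frac{37}{144}\right)^{2} = \frac{1369}{20736}$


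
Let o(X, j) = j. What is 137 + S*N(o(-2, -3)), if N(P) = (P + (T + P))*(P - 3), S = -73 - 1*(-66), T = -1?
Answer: -157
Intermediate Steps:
S = -7 (S = -73 + 66 = -7)
N(P) = (-1 + 2*P)*(-3 + P) (N(P) = (P + (-1 + P))*(P - 3) = (-1 + 2*P)*(-3 + P))
137 + S*N(o(-2, -3)) = 137 - 7*(3 - 7*(-3) + 2*(-3)²) = 137 - 7*(3 + 21 + 2*9) = 137 - 7*(3 + 21 + 18) = 137 - 7*42 = 137 - 294 = -157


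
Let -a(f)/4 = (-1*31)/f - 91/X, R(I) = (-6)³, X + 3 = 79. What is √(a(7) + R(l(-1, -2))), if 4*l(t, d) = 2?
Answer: I*√3422755/133 ≈ 13.91*I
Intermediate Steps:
X = 76 (X = -3 + 79 = 76)
l(t, d) = ½ (l(t, d) = (¼)*2 = ½)
R(I) = -216
a(f) = 91/19 + 124/f (a(f) = -4*((-1*31)/f - 91/76) = -4*(-31/f - 91*1/76) = -4*(-31/f - 91/76) = -4*(-91/76 - 31/f) = 91/19 + 124/f)
√(a(7) + R(l(-1, -2))) = √((91/19 + 124/7) - 216) = √(2993/133 - 216) = √(-25735/133) = I*√3422755/133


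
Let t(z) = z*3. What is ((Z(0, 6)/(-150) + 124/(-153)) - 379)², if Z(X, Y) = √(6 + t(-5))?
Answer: 8442220779091/58522500 + 58111*I/3825 ≈ 1.4426e+5 + 15.192*I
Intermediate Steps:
t(z) = 3*z
Z(X, Y) = 3*I (Z(X, Y) = √(6 + 3*(-5)) = √(6 - 15) = √(-9) = 3*I)
((Z(0, 6)/(-150) + 124/(-153)) - 379)² = (((3*I)/(-150) + 124/(-153)) - 379)² = (((3*I)*(-1/150) + 124*(-1/153)) - 379)² = ((-I/50 - 124/153) - 379)² = ((-124/153 - I/50) - 379)² = (-58111/153 - I/50)²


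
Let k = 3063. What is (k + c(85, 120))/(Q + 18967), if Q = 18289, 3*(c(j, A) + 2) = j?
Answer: 2317/27942 ≈ 0.082922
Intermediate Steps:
c(j, A) = -2 + j/3
(k + c(85, 120))/(Q + 18967) = (3063 + (-2 + (1/3)*85))/(18289 + 18967) = (3063 + (-2 + 85/3))/37256 = (3063 + 79/3)*(1/37256) = (9268/3)*(1/37256) = 2317/27942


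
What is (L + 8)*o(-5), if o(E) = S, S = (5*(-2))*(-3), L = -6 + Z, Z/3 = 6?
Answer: 600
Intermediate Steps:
Z = 18 (Z = 3*6 = 18)
L = 12 (L = -6 + 18 = 12)
S = 30 (S = -10*(-3) = 30)
o(E) = 30
(L + 8)*o(-5) = (12 + 8)*30 = 20*30 = 600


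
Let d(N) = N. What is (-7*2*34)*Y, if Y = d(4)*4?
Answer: -7616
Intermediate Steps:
Y = 16 (Y = 4*4 = 16)
(-7*2*34)*Y = (-7*2*34)*16 = -14*34*16 = -476*16 = -7616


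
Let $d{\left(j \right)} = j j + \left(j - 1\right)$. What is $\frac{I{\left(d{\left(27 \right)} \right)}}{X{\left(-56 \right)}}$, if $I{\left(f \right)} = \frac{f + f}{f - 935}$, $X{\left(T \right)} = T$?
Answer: $\frac{151}{1008} \approx 0.1498$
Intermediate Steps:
$d{\left(j \right)} = -1 + j + j^{2}$ ($d{\left(j \right)} = j^{2} + \left(-1 + j\right) = -1 + j + j^{2}$)
$I{\left(f \right)} = \frac{2 f}{-935 + f}$
$\frac{I{\left(d{\left(27 \right)} \right)}}{X{\left(-56 \right)}} = \frac{2 \left(-1 + 27 + 27^{2}\right) \frac{1}{-935 + \left(-1 + 27 + 27^{2}\right)}}{-56} = \frac{2 \left(-1 + 27 + 729\right)}{-935 + \left(-1 + 27 + 729\right)} \left(- \frac{1}{56}\right) = 2 \cdot 755 \frac{1}{-935 + 755} \left(- \frac{1}{56}\right) = 2 \cdot 755 \frac{1}{-180} \left(- \frac{1}{56}\right) = 2 \cdot 755 \left(- \frac{1}{180}\right) \left(- \frac{1}{56}\right) = \left(- \frac{151}{18}\right) \left(- \frac{1}{56}\right) = \frac{151}{1008}$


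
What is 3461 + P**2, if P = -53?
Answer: 6270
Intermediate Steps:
3461 + P**2 = 3461 + (-53)**2 = 3461 + 2809 = 6270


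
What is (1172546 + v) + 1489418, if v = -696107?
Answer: 1965857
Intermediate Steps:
(1172546 + v) + 1489418 = (1172546 - 696107) + 1489418 = 476439 + 1489418 = 1965857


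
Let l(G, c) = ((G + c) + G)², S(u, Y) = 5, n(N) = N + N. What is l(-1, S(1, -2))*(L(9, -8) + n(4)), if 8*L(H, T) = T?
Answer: 63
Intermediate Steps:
n(N) = 2*N
L(H, T) = T/8
l(G, c) = (c + 2*G)²
l(-1, S(1, -2))*(L(9, -8) + n(4)) = (5 + 2*(-1))²*((⅛)*(-8) + 2*4) = (5 - 2)²*(-1 + 8) = 3²*7 = 9*7 = 63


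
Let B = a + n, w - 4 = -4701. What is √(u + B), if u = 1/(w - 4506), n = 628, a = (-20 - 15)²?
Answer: √156940213074/9203 ≈ 43.047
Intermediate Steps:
w = -4697 (w = 4 - 4701 = -4697)
a = 1225 (a = (-35)² = 1225)
B = 1853 (B = 1225 + 628 = 1853)
u = -1/9203 (u = 1/(-4697 - 4506) = 1/(-9203) = -1/9203 ≈ -0.00010866)
√(u + B) = √(-1/9203 + 1853) = √(17053158/9203) = √156940213074/9203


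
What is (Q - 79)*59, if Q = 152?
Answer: 4307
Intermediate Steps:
(Q - 79)*59 = (152 - 79)*59 = 73*59 = 4307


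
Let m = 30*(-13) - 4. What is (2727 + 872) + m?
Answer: 3205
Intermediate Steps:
m = -394 (m = -390 - 4 = -394)
(2727 + 872) + m = (2727 + 872) - 394 = 3599 - 394 = 3205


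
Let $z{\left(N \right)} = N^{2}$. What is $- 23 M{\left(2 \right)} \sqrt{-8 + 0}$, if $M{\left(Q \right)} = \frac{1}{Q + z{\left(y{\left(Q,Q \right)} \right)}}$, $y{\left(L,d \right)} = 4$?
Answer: $- \frac{23 i \sqrt{2}}{9} \approx - 3.6141 i$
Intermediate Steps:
$M{\left(Q \right)} = \frac{1}{16 + Q}$ ($M{\left(Q \right)} = \frac{1}{Q + 4^{2}} = \frac{1}{Q + 16} = \frac{1}{16 + Q}$)
$- 23 M{\left(2 \right)} \sqrt{-8 + 0} = - \frac{23}{16 + 2} \sqrt{-8 + 0} = - \frac{23}{18} \sqrt{-8} = \left(-23\right) \frac{1}{18} \cdot 2 i \sqrt{2} = - \frac{23 \cdot 2 i \sqrt{2}}{18} = - \frac{23 i \sqrt{2}}{9}$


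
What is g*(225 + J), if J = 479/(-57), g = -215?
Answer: -2654390/57 ≈ -46568.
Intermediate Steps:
J = -479/57 (J = 479*(-1/57) = -479/57 ≈ -8.4035)
g*(225 + J) = -215*(225 - 479/57) = -215*12346/57 = -2654390/57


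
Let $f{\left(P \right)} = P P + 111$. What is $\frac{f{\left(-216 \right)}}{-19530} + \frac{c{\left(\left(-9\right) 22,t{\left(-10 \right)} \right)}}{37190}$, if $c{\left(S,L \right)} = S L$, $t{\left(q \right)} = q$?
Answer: $- \frac{8098073}{3458670} \approx -2.3414$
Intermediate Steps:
$f{\left(P \right)} = 111 + P^{2}$ ($f{\left(P \right)} = P^{2} + 111 = 111 + P^{2}$)
$c{\left(S,L \right)} = L S$
$\frac{f{\left(-216 \right)}}{-19530} + \frac{c{\left(\left(-9\right) 22,t{\left(-10 \right)} \right)}}{37190} = \frac{111 + \left(-216\right)^{2}}{-19530} + \frac{\left(-10\right) \left(\left(-9\right) 22\right)}{37190} = \left(111 + 46656\right) \left(- \frac{1}{19530}\right) + \left(-10\right) \left(-198\right) \frac{1}{37190} = 46767 \left(- \frac{1}{19530}\right) + 1980 \cdot \frac{1}{37190} = - \frac{2227}{930} + \frac{198}{3719} = - \frac{8098073}{3458670}$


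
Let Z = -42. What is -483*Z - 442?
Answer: 19844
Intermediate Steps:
-483*Z - 442 = -483*(-42) - 442 = 20286 - 442 = 19844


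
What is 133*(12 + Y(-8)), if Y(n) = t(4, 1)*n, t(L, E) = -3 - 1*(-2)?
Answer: 2660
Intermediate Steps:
t(L, E) = -1 (t(L, E) = -3 + 2 = -1)
Y(n) = -n
133*(12 + Y(-8)) = 133*(12 - 1*(-8)) = 133*(12 + 8) = 133*20 = 2660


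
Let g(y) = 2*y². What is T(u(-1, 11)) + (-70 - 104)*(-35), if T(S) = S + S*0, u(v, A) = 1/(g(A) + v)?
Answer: 1467691/241 ≈ 6090.0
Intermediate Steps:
u(v, A) = 1/(v + 2*A²) (u(v, A) = 1/(2*A² + v) = 1/(v + 2*A²))
T(S) = S (T(S) = S + 0 = S)
T(u(-1, 11)) + (-70 - 104)*(-35) = 1/(-1 + 2*11²) + (-70 - 104)*(-35) = 1/(-1 + 2*121) - 174*(-35) = 1/(-1 + 242) + 6090 = 1/241 + 6090 = 1467691/241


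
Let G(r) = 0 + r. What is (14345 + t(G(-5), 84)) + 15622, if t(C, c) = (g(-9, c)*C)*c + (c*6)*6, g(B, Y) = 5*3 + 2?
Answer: 25851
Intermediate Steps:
g(B, Y) = 17 (g(B, Y) = 15 + 2 = 17)
G(r) = r
t(C, c) = 36*c + 17*C*c (t(C, c) = (17*C)*c + (c*6)*6 = 17*C*c + (6*c)*6 = 17*C*c + 36*c = 36*c + 17*C*c)
(14345 + t(G(-5), 84)) + 15622 = (14345 + 84*(36 + 17*(-5))) + 15622 = (14345 + 84*(36 - 85)) + 15622 = (14345 + 84*(-49)) + 15622 = (14345 - 4116) + 15622 = 10229 + 15622 = 25851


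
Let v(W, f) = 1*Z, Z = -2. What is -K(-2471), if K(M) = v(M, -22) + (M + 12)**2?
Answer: -6046679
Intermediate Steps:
v(W, f) = -2 (v(W, f) = 1*(-2) = -2)
K(M) = -2 + (12 + M)**2 (K(M) = -2 + (M + 12)**2 = -2 + (12 + M)**2)
-K(-2471) = -(-2 + (12 - 2471)**2) = -(-2 + (-2459)**2) = -(-2 + 6046681) = -1*6046679 = -6046679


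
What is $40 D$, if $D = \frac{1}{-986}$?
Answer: $- \frac{20}{493} \approx -0.040568$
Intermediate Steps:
$D = - \frac{1}{986} \approx -0.0010142$
$40 D = 40 \left(- \frac{1}{986}\right) = - \frac{20}{493}$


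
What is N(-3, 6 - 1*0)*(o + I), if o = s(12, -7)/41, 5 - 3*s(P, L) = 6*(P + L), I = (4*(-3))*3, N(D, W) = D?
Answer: 4453/41 ≈ 108.61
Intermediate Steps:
I = -36 (I = -12*3 = -36)
s(P, L) = 5/3 - 2*L - 2*P (s(P, L) = 5/3 - 2*(P + L) = 5/3 - 2*(L + P) = 5/3 - (6*L + 6*P)/3 = 5/3 + (-2*L - 2*P) = 5/3 - 2*L - 2*P)
o = -25/123 (o = (5/3 - 2*(-7) - 2*12)/41 = (5/3 + 14 - 24)*(1/41) = -25/3*1/41 = -25/123 ≈ -0.20325)
N(-3, 6 - 1*0)*(o + I) = -3*(-25/123 - 36) = -3*(-4453/123) = 4453/41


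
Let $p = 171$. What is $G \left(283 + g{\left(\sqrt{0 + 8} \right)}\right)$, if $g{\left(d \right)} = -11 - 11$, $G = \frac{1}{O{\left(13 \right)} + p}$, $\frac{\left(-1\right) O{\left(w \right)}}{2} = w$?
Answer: $\frac{9}{5} \approx 1.8$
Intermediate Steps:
$O{\left(w \right)} = - 2 w$
$G = \frac{1}{145}$ ($G = \frac{1}{\left(-2\right) 13 + 171} = \frac{1}{-26 + 171} = \frac{1}{145} \approx 0.0068966$)
$g{\left(d \right)} = -22$ ($g{\left(d \right)} = -11 - 11 = -22$)
$G \left(283 + g{\left(\sqrt{0 + 8} \right)}\right) = \frac{283 - 22}{145} = \frac{1}{145} \cdot 261 = \frac{9}{5}$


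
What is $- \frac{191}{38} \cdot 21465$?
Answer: $- \frac{4099815}{38} \approx -1.0789 \cdot 10^{5}$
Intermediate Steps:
$- \frac{191}{38} \cdot 21465 = \left(-191\right) \frac{1}{38} \cdot 21465 = \left(- \frac{191}{38}\right) 21465 = - \frac{4099815}{38}$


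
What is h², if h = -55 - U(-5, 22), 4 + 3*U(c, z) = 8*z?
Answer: 113569/9 ≈ 12619.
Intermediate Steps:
U(c, z) = -4/3 + 8*z/3 (U(c, z) = -4/3 + (8*z)/3 = -4/3 + 8*z/3)
h = -337/3 (h = -55 - (-4/3 + (8/3)*22) = -55 - (-4/3 + 176/3) = -55 - 1*172/3 = -55 - 172/3 = -337/3 ≈ -112.33)
h² = (-337/3)² = 113569/9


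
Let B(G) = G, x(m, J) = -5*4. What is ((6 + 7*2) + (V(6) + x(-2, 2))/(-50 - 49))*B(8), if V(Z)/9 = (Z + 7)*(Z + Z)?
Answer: 4768/99 ≈ 48.162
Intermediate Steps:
x(m, J) = -20
V(Z) = 18*Z*(7 + Z) (V(Z) = 9*((Z + 7)*(Z + Z)) = 9*((7 + Z)*(2*Z)) = 9*(2*Z*(7 + Z)) = 18*Z*(7 + Z))
((6 + 7*2) + (V(6) + x(-2, 2))/(-50 - 49))*B(8) = ((6 + 7*2) + (18*6*(7 + 6) - 20)/(-50 - 49))*8 = ((6 + 14) + (18*6*13 - 20)/(-99))*8 = (20 + (1404 - 20)*(-1/99))*8 = (20 + 1384*(-1/99))*8 = (20 - 1384/99)*8 = (596/99)*8 = 4768/99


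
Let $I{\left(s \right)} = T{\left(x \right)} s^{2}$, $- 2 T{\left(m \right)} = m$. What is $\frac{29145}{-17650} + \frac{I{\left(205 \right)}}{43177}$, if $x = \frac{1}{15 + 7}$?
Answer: $- \frac{5611106251}{3353125820} \approx -1.6734$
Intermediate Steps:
$x = \frac{1}{22} \approx 0.045455$
$T{\left(m \right)} = - \frac{m}{2}$
$I{\left(s \right)} = - \frac{s^{2}}{44}$ ($I{\left(s \right)} = \left(- \frac{1}{2}\right) \frac{1}{22} s^{2} = - \frac{s^{2}}{44}$)
$\frac{29145}{-17650} + \frac{I{\left(205 \right)}}{43177} = \frac{29145}{-17650} + \frac{\left(- \frac{1}{44}\right) 205^{2}}{43177} = 29145 \left(- \frac{1}{17650}\right) + \left(- \frac{1}{44}\right) 42025 \cdot \frac{1}{43177} = - \frac{5829}{3530} - \frac{42025}{1899788} = - \frac{5611106251}{3353125820}$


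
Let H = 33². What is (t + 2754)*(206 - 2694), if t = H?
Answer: -9561384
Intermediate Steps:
H = 1089
t = 1089
(t + 2754)*(206 - 2694) = (1089 + 2754)*(206 - 2694) = 3843*(-2488) = -9561384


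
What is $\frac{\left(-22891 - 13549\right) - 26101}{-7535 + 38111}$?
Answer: $- \frac{20847}{10192} \approx -2.0454$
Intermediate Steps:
$\frac{\left(-22891 - 13549\right) - 26101}{-7535 + 38111} = \frac{-36440 - 26101}{30576} = \left(-62541\right) \frac{1}{30576} = - \frac{20847}{10192}$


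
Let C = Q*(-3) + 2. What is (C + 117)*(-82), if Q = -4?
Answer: -10742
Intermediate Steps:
C = 14 (C = -4*(-3) + 2 = 12 + 2 = 14)
(C + 117)*(-82) = (14 + 117)*(-82) = 131*(-82) = -10742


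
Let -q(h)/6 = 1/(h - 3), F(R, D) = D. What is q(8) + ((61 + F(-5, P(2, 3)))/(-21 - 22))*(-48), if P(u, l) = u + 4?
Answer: 15822/215 ≈ 73.591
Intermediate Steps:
P(u, l) = 4 + u
q(h) = -6/(-3 + h) (q(h) = -6/(h - 3) = -6/(-3 + h))
q(8) + ((61 + F(-5, P(2, 3)))/(-21 - 22))*(-48) = -6/(-3 + 8) + ((61 + (4 + 2))/(-21 - 22))*(-48) = -6/5 + ((61 + 6)/(-43))*(-48) = -6*⅕ + (67*(-1/43))*(-48) = -6/5 - 67/43*(-48) = -6/5 + 3216/43 = 15822/215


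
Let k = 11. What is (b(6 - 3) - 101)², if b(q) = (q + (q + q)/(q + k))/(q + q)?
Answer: 494209/49 ≈ 10086.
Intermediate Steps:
b(q) = (q + 2*q/(11 + q))/(2*q) (b(q) = (q + (q + q)/(q + 11))/(q + q) = (q + (2*q)/(11 + q))/((2*q)) = (q + 2*q/(11 + q))*(1/(2*q)) = (q + 2*q/(11 + q))/(2*q))
(b(6 - 3) - 101)² = ((13 + (6 - 3))/(2*(11 + (6 - 3))) - 101)² = ((13 + 3)/(2*(11 + 3)) - 101)² = ((½)*16/14 - 101)² = ((½)*(1/14)*16 - 101)² = (4/7 - 101)² = (-703/7)² = 494209/49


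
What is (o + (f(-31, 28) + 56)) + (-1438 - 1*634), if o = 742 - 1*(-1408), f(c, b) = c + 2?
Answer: 105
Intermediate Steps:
f(c, b) = 2 + c
o = 2150 (o = 742 + 1408 = 2150)
(o + (f(-31, 28) + 56)) + (-1438 - 1*634) = (2150 + ((2 - 31) + 56)) + (-1438 - 1*634) = (2150 + (-29 + 56)) + (-1438 - 634) = (2150 + 27) - 2072 = 2177 - 2072 = 105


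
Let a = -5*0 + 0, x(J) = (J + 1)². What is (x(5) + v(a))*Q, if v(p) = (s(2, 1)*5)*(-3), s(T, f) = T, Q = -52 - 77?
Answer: -774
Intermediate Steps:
x(J) = (1 + J)²
a = 0 (a = 0 + 0 = 0)
Q = -129
v(p) = -30 (v(p) = (2*5)*(-3) = 10*(-3) = -30)
(x(5) + v(a))*Q = ((1 + 5)² - 30)*(-129) = (6² - 30)*(-129) = (36 - 30)*(-129) = 6*(-129) = -774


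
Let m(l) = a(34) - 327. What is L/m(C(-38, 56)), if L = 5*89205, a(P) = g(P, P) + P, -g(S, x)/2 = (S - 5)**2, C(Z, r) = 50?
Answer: -17841/79 ≈ -225.84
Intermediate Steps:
g(S, x) = -2*(-5 + S)**2 (g(S, x) = -2*(S - 5)**2 = -2*(-5 + S)**2)
a(P) = P - 2*(-5 + P)**2 (a(P) = -2*(-5 + P)**2 + P = P - 2*(-5 + P)**2)
L = 446025
m(l) = -1975 (m(l) = (34 - 2*(-5 + 34)**2) - 327 = (34 - 2*29**2) - 327 = (34 - 2*841) - 327 = (34 - 1682) - 327 = -1648 - 327 = -1975)
L/m(C(-38, 56)) = 446025/(-1975) = 446025*(-1/1975) = -17841/79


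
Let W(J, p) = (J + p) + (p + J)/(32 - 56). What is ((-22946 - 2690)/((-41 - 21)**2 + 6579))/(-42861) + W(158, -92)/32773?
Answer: 8952765067/4504928207052 ≈ 0.0019873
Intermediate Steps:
W(J, p) = 23*J/24 + 23*p/24 (W(J, p) = (J + p) + (J + p)/(-24) = (J + p) + (J + p)*(-1/24) = (J + p) + (-J/24 - p/24) = 23*J/24 + 23*p/24)
((-22946 - 2690)/((-41 - 21)**2 + 6579))/(-42861) + W(158, -92)/32773 = ((-22946 - 2690)/((-41 - 21)**2 + 6579))/(-42861) + ((23/24)*158 + (23/24)*(-92))/32773 = -25636/((-62)**2 + 6579)*(-1/42861) + (1817/12 - 529/6)*(1/32773) = -25636/(3844 + 6579)*(-1/42861) + (253/4)*(1/32773) = -25636/10423*(-1/42861) + 253/131092 = 1972/34364631 + 253/131092 = 8952765067/4504928207052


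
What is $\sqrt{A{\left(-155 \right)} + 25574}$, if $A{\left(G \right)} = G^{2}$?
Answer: $3 \sqrt{5511} \approx 222.71$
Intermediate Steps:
$\sqrt{A{\left(-155 \right)} + 25574} = \sqrt{\left(-155\right)^{2} + 25574} = \sqrt{24025 + 25574} = \sqrt{49599} = 3 \sqrt{5511}$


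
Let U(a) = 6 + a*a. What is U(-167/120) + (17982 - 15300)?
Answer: 38735089/14400 ≈ 2689.9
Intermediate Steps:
U(a) = 6 + a²
U(-167/120) + (17982 - 15300) = (6 + (-167/120)²) + (17982 - 15300) = (6 + (-167*1/120)²) + 2682 = (6 + (-167/120)²) + 2682 = (6 + 27889/14400) + 2682 = 114289/14400 + 2682 = 38735089/14400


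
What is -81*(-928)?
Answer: 75168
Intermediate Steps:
-81*(-928) = -27*(-2784) = 75168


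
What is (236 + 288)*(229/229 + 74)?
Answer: 39300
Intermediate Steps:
(236 + 288)*(229/229 + 74) = 524*(229*(1/229) + 74) = 524*(1 + 74) = 524*75 = 39300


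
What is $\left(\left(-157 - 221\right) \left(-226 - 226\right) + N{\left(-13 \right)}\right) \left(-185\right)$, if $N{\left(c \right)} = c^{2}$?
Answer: $-31639625$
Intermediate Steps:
$\left(\left(-157 - 221\right) \left(-226 - 226\right) + N{\left(-13 \right)}\right) \left(-185\right) = \left(\left(-157 - 221\right) \left(-226 - 226\right) + \left(-13\right)^{2}\right) \left(-185\right) = \left(\left(-378\right) \left(-452\right) + 169\right) \left(-185\right) = \left(170856 + 169\right) \left(-185\right) = 171025 \left(-185\right) = -31639625$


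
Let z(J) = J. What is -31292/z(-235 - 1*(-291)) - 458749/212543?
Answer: -1669146375/2975602 ≈ -560.94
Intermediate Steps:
-31292/z(-235 - 1*(-291)) - 458749/212543 = -31292/(-235 - 1*(-291)) - 458749/212543 = -31292/(-235 + 291) - 458749*1/212543 = -31292/56 - 458749/212543 = -31292*1/56 - 458749/212543 = -7823/14 - 458749/212543 = -1669146375/2975602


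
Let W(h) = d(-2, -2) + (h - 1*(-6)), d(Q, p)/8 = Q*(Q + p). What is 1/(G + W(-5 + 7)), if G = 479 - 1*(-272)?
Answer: 1/823 ≈ 0.0012151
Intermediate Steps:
d(Q, p) = 8*Q*(Q + p) (d(Q, p) = 8*(Q*(Q + p)) = 8*Q*(Q + p))
G = 751 (G = 479 + 272 = 751)
W(h) = 70 + h (W(h) = 8*(-2)*(-2 - 2) + (h - 1*(-6)) = 8*(-2)*(-4) + (h + 6) = 64 + (6 + h) = 70 + h)
1/(G + W(-5 + 7)) = 1/(751 + (70 + (-5 + 7))) = 1/(751 + (70 + 2)) = 1/(751 + 72) = 1/823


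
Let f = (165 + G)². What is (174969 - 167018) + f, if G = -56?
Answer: 19832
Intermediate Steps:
f = 11881 (f = (165 - 56)² = 109² = 11881)
(174969 - 167018) + f = (174969 - 167018) + 11881 = 7951 + 11881 = 19832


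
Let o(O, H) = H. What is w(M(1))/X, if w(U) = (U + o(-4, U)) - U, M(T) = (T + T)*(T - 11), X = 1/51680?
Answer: -1033600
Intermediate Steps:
X = 1/51680 ≈ 1.9350e-5
M(T) = 2*T*(-11 + T) (M(T) = (2*T)*(-11 + T) = 2*T*(-11 + T))
w(U) = U (w(U) = (U + U) - U = 2*U - U = U)
w(M(1))/X = (2*1*(-11 + 1))/(1/51680) = (2*1*(-10))*51680 = -20*51680 = -1033600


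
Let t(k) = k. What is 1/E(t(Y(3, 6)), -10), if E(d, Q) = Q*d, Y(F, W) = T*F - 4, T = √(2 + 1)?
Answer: -2/55 - 3*√3/110 ≈ -0.083601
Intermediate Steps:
T = √3 ≈ 1.7320
Y(F, W) = -4 + F*√3 (Y(F, W) = √3*F - 4 = F*√3 - 4 = -4 + F*√3)
1/E(t(Y(3, 6)), -10) = 1/(-10*(-4 + 3*√3)) = 1/(40 - 30*√3)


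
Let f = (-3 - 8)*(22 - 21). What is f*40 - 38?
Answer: -478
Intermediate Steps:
f = -11 (f = -11*1 = -11)
f*40 - 38 = -11*40 - 38 = -440 - 38 = -478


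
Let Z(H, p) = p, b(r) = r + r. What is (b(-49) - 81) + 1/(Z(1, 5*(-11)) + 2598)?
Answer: -455196/2543 ≈ -179.00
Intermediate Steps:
b(r) = 2*r
(b(-49) - 81) + 1/(Z(1, 5*(-11)) + 2598) = (2*(-49) - 81) + 1/(5*(-11) + 2598) = (-98 - 81) + 1/(-55 + 2598) = -179 + 1/2543 = -455196/2543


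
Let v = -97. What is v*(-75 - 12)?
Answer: 8439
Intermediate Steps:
v*(-75 - 12) = -97*(-75 - 12) = -97*(-87) = 8439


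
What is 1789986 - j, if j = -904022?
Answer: 2694008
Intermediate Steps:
1789986 - j = 1789986 - 1*(-904022) = 1789986 + 904022 = 2694008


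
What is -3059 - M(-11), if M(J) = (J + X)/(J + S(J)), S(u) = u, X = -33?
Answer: -3061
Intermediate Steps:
M(J) = (-33 + J)/(2*J) (M(J) = (J - 33)/(J + J) = (-33 + J)/((2*J)) = (-33 + J)*(1/(2*J)) = (-33 + J)/(2*J))
-3059 - M(-11) = -3059 - (-33 - 11)/(2*(-11)) = -3059 - (-1)*(-44)/(2*11) = -3059 - 1*2 = -3059 - 2 = -3061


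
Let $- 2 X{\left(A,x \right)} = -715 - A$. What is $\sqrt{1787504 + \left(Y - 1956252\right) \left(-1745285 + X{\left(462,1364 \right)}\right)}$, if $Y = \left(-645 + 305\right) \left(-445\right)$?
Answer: $2 \sqrt{787273806143} \approx 1.7746 \cdot 10^{6}$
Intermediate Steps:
$X{\left(A,x \right)} = \frac{715}{2} + \frac{A}{2}$ ($X{\left(A,x \right)} = - \frac{-715 - A}{2} = \frac{715}{2} + \frac{A}{2}$)
$Y = 151300$ ($Y = \left(-340\right) \left(-445\right) = 151300$)
$\sqrt{1787504 + \left(Y - 1956252\right) \left(-1745285 + X{\left(462,1364 \right)}\right)} = \sqrt{1787504 + \left(151300 - 1956252\right) \left(-1745285 + \left(\frac{715}{2} + \frac{1}{2} \cdot 462\right)\right)} = \sqrt{1787504 - 1804952 \left(-1745285 + \left(\frac{715}{2} + 231\right)\right)} = \sqrt{1787504 - 1804952 \left(-1745285 + \frac{1177}{2}\right)} = \sqrt{1787504 - -3149093437068} = \sqrt{1787504 + 3149093437068} = \sqrt{3149095224572} = 2 \sqrt{787273806143}$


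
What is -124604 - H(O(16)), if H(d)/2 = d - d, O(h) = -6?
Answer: -124604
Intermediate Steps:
H(d) = 0 (H(d) = 2*(d - d) = 2*0 = 0)
-124604 - H(O(16)) = -124604 - 1*0 = -124604 + 0 = -124604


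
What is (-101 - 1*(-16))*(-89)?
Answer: 7565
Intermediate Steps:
(-101 - 1*(-16))*(-89) = (-101 + 16)*(-89) = -85*(-89) = 7565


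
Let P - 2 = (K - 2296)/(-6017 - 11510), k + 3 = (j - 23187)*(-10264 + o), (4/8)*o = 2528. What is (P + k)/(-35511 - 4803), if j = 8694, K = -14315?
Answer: -661464983386/353291739 ≈ -1872.3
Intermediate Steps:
o = 5056 (o = 2*2528 = 5056)
k = 75479541 (k = -3 + (8694 - 23187)*(-10264 + 5056) = -3 - 14493*(-5208) = -3 + 75479544 = 75479541)
P = 51665/17527 (P = 2 + (-14315 - 2296)/(-6017 - 11510) = 2 - 16611/(-17527) = 2 - 16611*(-1/17527) = 2 + 16611/17527 = 51665/17527 ≈ 2.9477)
(P + k)/(-35511 - 4803) = (51665/17527 + 75479541)/(-35511 - 4803) = (1322929966772/17527)/(-40314) = (1322929966772/17527)*(-1/40314) = -661464983386/353291739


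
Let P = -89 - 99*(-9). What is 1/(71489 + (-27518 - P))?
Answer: 1/43169 ≈ 2.3165e-5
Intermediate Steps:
P = 802 (P = -89 + 891 = 802)
1/(71489 + (-27518 - P)) = 1/(71489 + (-27518 - 1*802)) = 1/(71489 + (-27518 - 802)) = 1/(71489 - 28320) = 1/43169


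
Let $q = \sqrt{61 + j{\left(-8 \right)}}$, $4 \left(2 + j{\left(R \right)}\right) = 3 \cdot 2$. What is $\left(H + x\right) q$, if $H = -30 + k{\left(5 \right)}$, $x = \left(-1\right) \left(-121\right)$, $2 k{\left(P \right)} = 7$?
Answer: $\frac{2079 \sqrt{2}}{4} \approx 735.04$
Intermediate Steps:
$k{\left(P \right)} = \frac{7}{2}$ ($k{\left(P \right)} = \frac{1}{2} \cdot 7 = \frac{7}{2}$)
$x = 121$
$j{\left(R \right)} = - \frac{1}{2}$ ($j{\left(R \right)} = -2 + \frac{3 \cdot 2}{4} = -2 + \frac{1}{4} \cdot 6 = -2 + \frac{3}{2} = - \frac{1}{2}$)
$H = - \frac{53}{2}$ ($H = -30 + \frac{7}{2} = - \frac{53}{2} \approx -26.5$)
$q = \frac{11 \sqrt{2}}{2}$ ($q = \sqrt{61 - \frac{1}{2}} = \sqrt{\frac{121}{2}} = \frac{11 \sqrt{2}}{2} \approx 7.7782$)
$\left(H + x\right) q = \left(- \frac{53}{2} + 121\right) \frac{11 \sqrt{2}}{2} = \frac{189 \frac{11 \sqrt{2}}{2}}{2} = \frac{2079 \sqrt{2}}{4}$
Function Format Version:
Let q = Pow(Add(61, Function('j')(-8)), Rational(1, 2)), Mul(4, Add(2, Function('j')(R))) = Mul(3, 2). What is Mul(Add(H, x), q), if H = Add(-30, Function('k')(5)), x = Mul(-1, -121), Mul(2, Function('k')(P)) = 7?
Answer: Mul(Rational(2079, 4), Pow(2, Rational(1, 2))) ≈ 735.04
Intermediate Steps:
Function('k')(P) = Rational(7, 2) (Function('k')(P) = Mul(Rational(1, 2), 7) = Rational(7, 2))
x = 121
Function('j')(R) = Rational(-1, 2) (Function('j')(R) = Add(-2, Mul(Rational(1, 4), Mul(3, 2))) = Add(-2, Mul(Rational(1, 4), 6)) = Add(-2, Rational(3, 2)) = Rational(-1, 2))
H = Rational(-53, 2) (H = Add(-30, Rational(7, 2)) = Rational(-53, 2) ≈ -26.500)
q = Mul(Rational(11, 2), Pow(2, Rational(1, 2))) (q = Pow(Add(61, Rational(-1, 2)), Rational(1, 2)) = Pow(Rational(121, 2), Rational(1, 2)) = Mul(Rational(11, 2), Pow(2, Rational(1, 2))) ≈ 7.7782)
Mul(Add(H, x), q) = Mul(Add(Rational(-53, 2), 121), Mul(Rational(11, 2), Pow(2, Rational(1, 2)))) = Mul(Rational(189, 2), Mul(Rational(11, 2), Pow(2, Rational(1, 2)))) = Mul(Rational(2079, 4), Pow(2, Rational(1, 2)))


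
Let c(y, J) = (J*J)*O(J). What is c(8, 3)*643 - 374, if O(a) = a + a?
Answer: 34348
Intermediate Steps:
O(a) = 2*a
c(y, J) = 2*J³ (c(y, J) = (J*J)*(2*J) = J²*(2*J) = 2*J³)
c(8, 3)*643 - 374 = (2*3³)*643 - 374 = (2*27)*643 - 374 = 54*643 - 374 = 34722 - 374 = 34348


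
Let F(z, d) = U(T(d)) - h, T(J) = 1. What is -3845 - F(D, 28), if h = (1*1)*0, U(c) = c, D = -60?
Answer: -3846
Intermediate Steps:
h = 0 (h = 1*0 = 0)
F(z, d) = 1 (F(z, d) = 1 - 1*0 = 1 + 0 = 1)
-3845 - F(D, 28) = -3845 - 1*1 = -3845 - 1 = -3846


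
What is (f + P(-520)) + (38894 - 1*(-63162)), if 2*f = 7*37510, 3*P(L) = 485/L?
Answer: 72802295/312 ≈ 2.3334e+5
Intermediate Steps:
P(L) = 485/(3*L) (P(L) = (485/L)/3 = 485/(3*L))
f = 131285 (f = (7*37510)/2 = (½)*262570 = 131285)
(f + P(-520)) + (38894 - 1*(-63162)) = (131285 + (485/3)/(-520)) + (38894 - 1*(-63162)) = (131285 + (485/3)*(-1/520)) + (38894 + 63162) = (131285 - 97/312) + 102056 = 40960823/312 + 102056 = 72802295/312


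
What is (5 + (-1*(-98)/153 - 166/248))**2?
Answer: 8894941969/359936784 ≈ 24.713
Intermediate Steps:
(5 + (-1*(-98)/153 - 166/248))**2 = (5 + (98*(1/153) - 166*1/248))**2 = (5 + (98/153 - 83/124))**2 = (5 - 547/18972)**2 = (94313/18972)**2 = 8894941969/359936784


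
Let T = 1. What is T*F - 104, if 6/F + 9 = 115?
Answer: -5509/53 ≈ -103.94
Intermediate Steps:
F = 3/53 (F = 6/(-9 + 115) = 6/106 = 6*(1/106) = 3/53 ≈ 0.056604)
T*F - 104 = 1*(3/53) - 104 = 3/53 - 104 = -5509/53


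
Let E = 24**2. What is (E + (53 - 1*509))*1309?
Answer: 157080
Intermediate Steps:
E = 576
(E + (53 - 1*509))*1309 = (576 + (53 - 1*509))*1309 = (576 + (53 - 509))*1309 = (576 - 456)*1309 = 120*1309 = 157080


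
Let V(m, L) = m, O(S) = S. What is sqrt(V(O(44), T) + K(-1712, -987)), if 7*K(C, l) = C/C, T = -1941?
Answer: sqrt(2163)/7 ≈ 6.6440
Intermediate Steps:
K(C, l) = 1/7 (K(C, l) = (C/C)/7 = (1/7)*1 = 1/7)
sqrt(V(O(44), T) + K(-1712, -987)) = sqrt(44 + 1/7) = sqrt(309/7) = sqrt(2163)/7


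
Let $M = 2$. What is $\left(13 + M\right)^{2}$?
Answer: $225$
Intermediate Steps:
$\left(13 + M\right)^{2} = \left(13 + 2\right)^{2} = 15^{2} = 225$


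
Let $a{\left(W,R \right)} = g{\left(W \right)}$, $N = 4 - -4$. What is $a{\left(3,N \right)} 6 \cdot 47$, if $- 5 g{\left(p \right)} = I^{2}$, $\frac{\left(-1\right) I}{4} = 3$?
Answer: $- \frac{40608}{5} \approx -8121.6$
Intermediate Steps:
$I = -12$ ($I = \left(-4\right) 3 = -12$)
$g{\left(p \right)} = - \frac{144}{5}$ ($g{\left(p \right)} = - \frac{\left(-12\right)^{2}}{5} = \left(- \frac{1}{5}\right) 144 = - \frac{144}{5}$)
$N = 8$ ($N = 4 + 4 = 8$)
$a{\left(W,R \right)} = - \frac{144}{5}$
$a{\left(3,N \right)} 6 \cdot 47 = \left(- \frac{144}{5}\right) 6 \cdot 47 = \left(- \frac{864}{5}\right) 47 = - \frac{40608}{5}$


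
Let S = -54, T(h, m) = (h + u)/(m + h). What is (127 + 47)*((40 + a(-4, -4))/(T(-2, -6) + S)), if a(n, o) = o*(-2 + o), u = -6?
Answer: -11136/53 ≈ -210.11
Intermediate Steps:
T(h, m) = (-6 + h)/(h + m) (T(h, m) = (h - 6)/(m + h) = (-6 + h)/(h + m))
(127 + 47)*((40 + a(-4, -4))/(T(-2, -6) + S)) = (127 + 47)*((40 - 4*(-2 - 4))/((-6 - 2)/(-2 - 6) - 54)) = 174*((40 - 4*(-6))/(-8/(-8) - 54)) = 174*((40 + 24)/(-⅛*(-8) - 54)) = 174*(64/(1 - 54)) = 174*(64/(-53)) = 174*(64*(-1/53)) = 174*(-64/53) = -11136/53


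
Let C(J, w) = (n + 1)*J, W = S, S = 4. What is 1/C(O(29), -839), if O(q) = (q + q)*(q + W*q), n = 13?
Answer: 1/117740 ≈ 8.4933e-6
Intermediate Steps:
W = 4
O(q) = 10*q**2 (O(q) = (q + q)*(q + 4*q) = (2*q)*(5*q) = 10*q**2)
C(J, w) = 14*J (C(J, w) = (13 + 1)*J = 14*J)
1/C(O(29), -839) = 1/(14*(10*29**2)) = 1/(14*(10*841)) = 1/(14*8410) = 1/117740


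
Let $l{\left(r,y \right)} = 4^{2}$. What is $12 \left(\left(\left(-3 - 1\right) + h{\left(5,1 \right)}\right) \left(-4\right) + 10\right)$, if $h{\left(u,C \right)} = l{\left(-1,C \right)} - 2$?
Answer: $-360$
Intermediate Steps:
$l{\left(r,y \right)} = 16$
$h{\left(u,C \right)} = 14$ ($h{\left(u,C \right)} = 16 - 2 = 14$)
$12 \left(\left(\left(-3 - 1\right) + h{\left(5,1 \right)}\right) \left(-4\right) + 10\right) = 12 \left(\left(\left(-3 - 1\right) + 14\right) \left(-4\right) + 10\right) = 12 \left(\left(-4 + 14\right) \left(-4\right) + 10\right) = 12 \left(10 \left(-4\right) + 10\right) = 12 \left(-40 + 10\right) = 12 \left(-30\right) = -360$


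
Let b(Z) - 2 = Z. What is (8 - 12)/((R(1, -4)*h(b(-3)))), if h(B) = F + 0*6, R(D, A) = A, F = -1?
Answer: -1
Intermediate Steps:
b(Z) = 2 + Z
h(B) = -1 (h(B) = -1 + 0*6 = -1 + 0 = -1)
(8 - 12)/((R(1, -4)*h(b(-3)))) = (8 - 12)/((-4*(-1))) = -4/4 = -4*¼ = -1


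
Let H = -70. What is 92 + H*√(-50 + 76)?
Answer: 92 - 70*√26 ≈ -264.93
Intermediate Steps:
92 + H*√(-50 + 76) = 92 - 70*√(-50 + 76) = 92 - 70*√26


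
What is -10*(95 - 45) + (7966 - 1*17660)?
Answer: -10194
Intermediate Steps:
-10*(95 - 45) + (7966 - 1*17660) = -10*50 + (7966 - 17660) = -500 - 9694 = -10194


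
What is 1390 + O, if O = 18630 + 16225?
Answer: 36245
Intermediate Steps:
O = 34855
1390 + O = 1390 + 34855 = 36245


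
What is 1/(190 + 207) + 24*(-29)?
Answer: -276311/397 ≈ -696.00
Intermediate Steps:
1/(190 + 207) + 24*(-29) = 1/397 - 696 = -276311/397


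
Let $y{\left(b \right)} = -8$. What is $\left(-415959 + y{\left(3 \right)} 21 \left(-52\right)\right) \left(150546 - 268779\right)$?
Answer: $48147196959$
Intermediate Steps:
$\left(-415959 + y{\left(3 \right)} 21 \left(-52\right)\right) \left(150546 - 268779\right) = \left(-415959 + \left(-8\right) 21 \left(-52\right)\right) \left(150546 - 268779\right) = \left(-415959 - -8736\right) \left(-118233\right) = \left(-415959 + 8736\right) \left(-118233\right) = \left(-407223\right) \left(-118233\right) = 48147196959$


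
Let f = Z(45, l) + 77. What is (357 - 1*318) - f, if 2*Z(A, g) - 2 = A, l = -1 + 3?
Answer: -123/2 ≈ -61.500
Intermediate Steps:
l = 2
Z(A, g) = 1 + A/2
f = 201/2 (f = (1 + (½)*45) + 77 = (1 + 45/2) + 77 = 47/2 + 77 = 201/2 ≈ 100.50)
(357 - 1*318) - f = (357 - 1*318) - 1*201/2 = (357 - 318) - 201/2 = 39 - 201/2 = -123/2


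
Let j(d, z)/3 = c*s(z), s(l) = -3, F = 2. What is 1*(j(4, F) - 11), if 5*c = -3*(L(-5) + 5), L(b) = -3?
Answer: -1/5 ≈ -0.20000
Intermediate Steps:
c = -6/5 (c = (-3*(-3 + 5))/5 = (-3*2)/5 = (1/5)*(-6) = -6/5 ≈ -1.2000)
j(d, z) = 54/5 (j(d, z) = 3*(-6/5*(-3)) = 3*(18/5) = 54/5)
1*(j(4, F) - 11) = 1*(54/5 - 11) = 1*(-1/5) = -1/5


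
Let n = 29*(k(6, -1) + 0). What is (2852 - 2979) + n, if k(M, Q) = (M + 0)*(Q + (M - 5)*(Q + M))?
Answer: 569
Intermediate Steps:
k(M, Q) = M*(Q + (-5 + M)*(M + Q))
n = 696 (n = 29*(6*(6**2 - 5*6 - 4*(-1) + 6*(-1)) + 0) = 29*(6*(36 - 30 + 4 - 6) + 0) = 29*(6*4 + 0) = 29*(24 + 0) = 29*24 = 696)
(2852 - 2979) + n = (2852 - 2979) + 696 = -127 + 696 = 569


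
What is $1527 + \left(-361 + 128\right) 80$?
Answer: $-17113$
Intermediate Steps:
$1527 + \left(-361 + 128\right) 80 = 1527 - 18640 = -17113$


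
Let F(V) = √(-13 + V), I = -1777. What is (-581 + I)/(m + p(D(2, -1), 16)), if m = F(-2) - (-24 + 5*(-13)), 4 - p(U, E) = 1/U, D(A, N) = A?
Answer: -174492/6857 + 9432*I*√15/34285 ≈ -25.447 + 1.0655*I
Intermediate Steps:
p(U, E) = 4 - 1/U
m = 89 + I*√15 (m = √(-13 - 2) - (-24 + 5*(-13)) = √(-15) - (-24 - 65) = I*√15 - 1*(-89) = I*√15 + 89 = 89 + I*√15 ≈ 89.0 + 3.873*I)
(-581 + I)/(m + p(D(2, -1), 16)) = (-581 - 1777)/((89 + I*√15) + (4 - 1/2)) = -2358/((89 + I*√15) + (4 - 1*½)) = -2358/((89 + I*√15) + (4 - ½)) = -2358/((89 + I*√15) + 7/2) = -2358/(185/2 + I*√15)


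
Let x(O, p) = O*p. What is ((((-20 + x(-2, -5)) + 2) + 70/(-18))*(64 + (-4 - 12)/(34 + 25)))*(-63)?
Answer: 2816240/59 ≈ 47733.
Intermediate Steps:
((((-20 + x(-2, -5)) + 2) + 70/(-18))*(64 + (-4 - 12)/(34 + 25)))*(-63) = ((((-20 - 2*(-5)) + 2) + 70/(-18))*(64 + (-4 - 12)/(34 + 25)))*(-63) = ((((-20 + 10) + 2) + 70*(-1/18))*(64 - 16/59))*(-63) = (((-10 + 2) - 35/9)*(64 - 16*1/59))*(-63) = ((-8 - 35/9)*(64 - 16/59))*(-63) = -107/9*3760/59*(-63) = -402320/531*(-63) = 2816240/59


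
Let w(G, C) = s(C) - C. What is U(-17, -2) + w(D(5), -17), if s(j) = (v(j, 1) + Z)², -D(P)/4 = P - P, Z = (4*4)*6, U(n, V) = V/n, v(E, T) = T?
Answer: 160244/17 ≈ 9426.1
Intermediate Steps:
Z = 96 (Z = 16*6 = 96)
D(P) = 0 (D(P) = -4*(P - P) = -4*0 = 0)
s(j) = 9409 (s(j) = (1 + 96)² = 97² = 9409)
w(G, C) = 9409 - C
U(-17, -2) + w(D(5), -17) = -2/(-17) + (9409 - 1*(-17)) = -2*(-1/17) + (9409 + 17) = 2/17 + 9426 = 160244/17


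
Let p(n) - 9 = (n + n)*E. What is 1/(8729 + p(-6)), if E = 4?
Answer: 1/8690 ≈ 0.00011507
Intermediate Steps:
p(n) = 9 + 8*n (p(n) = 9 + (n + n)*4 = 9 + (2*n)*4 = 9 + 8*n)
1/(8729 + p(-6)) = 1/(8729 + (9 + 8*(-6))) = 1/(8729 + (9 - 48)) = 1/(8729 - 39) = 1/8690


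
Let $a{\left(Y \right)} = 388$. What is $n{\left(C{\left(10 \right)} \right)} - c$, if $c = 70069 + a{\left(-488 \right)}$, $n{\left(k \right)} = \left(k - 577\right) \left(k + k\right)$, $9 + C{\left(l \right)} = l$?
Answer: $-71609$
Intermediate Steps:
$C{\left(l \right)} = -9 + l$
$n{\left(k \right)} = 2 k \left(-577 + k\right)$ ($n{\left(k \right)} = \left(-577 + k\right) 2 k = 2 k \left(-577 + k\right)$)
$c = 70457$ ($c = 70069 + 388 = 70457$)
$n{\left(C{\left(10 \right)} \right)} - c = 2 \left(-9 + 10\right) \left(-577 + \left(-9 + 10\right)\right) - 70457 = 2 \cdot 1 \left(-577 + 1\right) - 70457 = 2 \cdot 1 \left(-576\right) - 70457 = -1152 - 70457 = -71609$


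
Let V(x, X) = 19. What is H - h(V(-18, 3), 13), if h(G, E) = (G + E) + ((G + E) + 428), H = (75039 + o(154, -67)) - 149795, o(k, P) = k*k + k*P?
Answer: -61850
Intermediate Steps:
o(k, P) = k² + P*k
H = -61358 (H = (75039 + 154*(-67 + 154)) - 149795 = (75039 + 154*87) - 149795 = (75039 + 13398) - 149795 = 88437 - 149795 = -61358)
h(G, E) = 428 + 2*E + 2*G (h(G, E) = (E + G) + ((E + G) + 428) = (E + G) + (428 + E + G) = 428 + 2*E + 2*G)
H - h(V(-18, 3), 13) = -61358 - (428 + 2*13 + 2*19) = -61358 - (428 + 26 + 38) = -61358 - 1*492 = -61358 - 492 = -61850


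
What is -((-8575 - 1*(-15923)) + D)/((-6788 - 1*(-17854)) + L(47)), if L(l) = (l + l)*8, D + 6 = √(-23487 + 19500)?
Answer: -3671/5909 - 3*I*√443/11818 ≈ -0.62126 - 0.0053429*I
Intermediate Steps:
D = -6 + 3*I*√443 (D = -6 + √(-23487 + 19500) = -6 + √(-3987) = -6 + 3*I*√443 ≈ -6.0 + 63.143*I)
L(l) = 16*l (L(l) = (2*l)*8 = 16*l)
-((-8575 - 1*(-15923)) + D)/((-6788 - 1*(-17854)) + L(47)) = -((-8575 - 1*(-15923)) + (-6 + 3*I*√443))/((-6788 - 1*(-17854)) + 16*47) = -((-8575 + 15923) + (-6 + 3*I*√443))/((-6788 + 17854) + 752) = -(7348 + (-6 + 3*I*√443))/(11066 + 752) = -(7342 + 3*I*√443)/11818 = -(3671/5909 + 3*I*√443/11818) = -3671/5909 - 3*I*√443/11818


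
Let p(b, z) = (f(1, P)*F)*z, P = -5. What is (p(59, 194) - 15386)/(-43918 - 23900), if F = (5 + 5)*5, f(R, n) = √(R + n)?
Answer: 7693/33909 - 9700*I/33909 ≈ 0.22687 - 0.28606*I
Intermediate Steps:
F = 50 (F = 10*5 = 50)
p(b, z) = 100*I*z (p(b, z) = (√(1 - 5)*50)*z = (√(-4)*50)*z = ((2*I)*50)*z = (100*I)*z = 100*I*z)
(p(59, 194) - 15386)/(-43918 - 23900) = (100*I*194 - 15386)/(-43918 - 23900) = (19400*I - 15386)/(-67818) = (-15386 + 19400*I)*(-1/67818) = 7693/33909 - 9700*I/33909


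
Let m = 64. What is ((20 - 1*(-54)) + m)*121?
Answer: 16698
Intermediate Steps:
((20 - 1*(-54)) + m)*121 = ((20 - 1*(-54)) + 64)*121 = ((20 + 54) + 64)*121 = (74 + 64)*121 = 138*121 = 16698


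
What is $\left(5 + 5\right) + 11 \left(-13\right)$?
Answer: $-133$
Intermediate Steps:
$\left(5 + 5\right) + 11 \left(-13\right) = 10 - 143 = -133$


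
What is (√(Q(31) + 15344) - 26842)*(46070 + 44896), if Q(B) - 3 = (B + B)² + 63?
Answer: -2441709372 + 90966*√19254 ≈ -2.4291e+9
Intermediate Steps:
Q(B) = 66 + 4*B² (Q(B) = 3 + ((B + B)² + 63) = 3 + ((2*B)² + 63) = 3 + (4*B² + 63) = 3 + (63 + 4*B²) = 66 + 4*B²)
(√(Q(31) + 15344) - 26842)*(46070 + 44896) = (√((66 + 4*31²) + 15344) - 26842)*(46070 + 44896) = (√((66 + 4*961) + 15344) - 26842)*90966 = (√((66 + 3844) + 15344) - 26842)*90966 = (√(3910 + 15344) - 26842)*90966 = (√19254 - 26842)*90966 = (-26842 + √19254)*90966 = -2441709372 + 90966*√19254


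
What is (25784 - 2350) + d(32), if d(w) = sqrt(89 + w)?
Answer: 23445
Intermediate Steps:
(25784 - 2350) + d(32) = (25784 - 2350) + sqrt(89 + 32) = 23434 + sqrt(121) = 23434 + 11 = 23445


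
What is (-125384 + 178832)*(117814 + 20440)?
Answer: 7389399792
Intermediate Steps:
(-125384 + 178832)*(117814 + 20440) = 53448*138254 = 7389399792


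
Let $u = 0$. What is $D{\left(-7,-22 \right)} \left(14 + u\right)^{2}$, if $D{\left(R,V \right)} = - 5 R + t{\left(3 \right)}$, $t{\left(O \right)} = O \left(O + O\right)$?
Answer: $10388$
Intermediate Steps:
$t{\left(O \right)} = 2 O^{2}$ ($t{\left(O \right)} = O 2 O = 2 O^{2}$)
$D{\left(R,V \right)} = 18 - 5 R$ ($D{\left(R,V \right)} = - 5 R + 2 \cdot 3^{2} = - 5 R + 2 \cdot 9 = - 5 R + 18 = 18 - 5 R$)
$D{\left(-7,-22 \right)} \left(14 + u\right)^{2} = \left(18 - -35\right) \left(14 + 0\right)^{2} = \left(18 + 35\right) 14^{2} = 53 \cdot 196 = 10388$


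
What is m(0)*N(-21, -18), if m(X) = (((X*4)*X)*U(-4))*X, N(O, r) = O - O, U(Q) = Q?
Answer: 0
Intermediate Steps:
N(O, r) = 0
m(X) = -16*X³ (m(X) = (((X*4)*X)*(-4))*X = (((4*X)*X)*(-4))*X = ((4*X²)*(-4))*X = (-16*X²)*X = -16*X³)
m(0)*N(-21, -18) = -16*0³*0 = -16*0*0 = 0*0 = 0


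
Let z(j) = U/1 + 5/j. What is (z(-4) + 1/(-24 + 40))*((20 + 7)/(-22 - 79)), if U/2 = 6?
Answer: -4671/1616 ≈ -2.8905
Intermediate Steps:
U = 12 (U = 2*6 = 12)
z(j) = 12 + 5/j (z(j) = 12/1 + 5/j = 12*1 + 5/j = 12 + 5/j)
(z(-4) + 1/(-24 + 40))*((20 + 7)/(-22 - 79)) = ((12 + 5/(-4)) + 1/(-24 + 40))*((20 + 7)/(-22 - 79)) = ((12 + 5*(-¼)) + 1/16)*(27/(-101)) = ((12 - 5/4) + 1/16)*(27*(-1/101)) = (43/4 + 1/16)*(-27/101) = (173/16)*(-27/101) = -4671/1616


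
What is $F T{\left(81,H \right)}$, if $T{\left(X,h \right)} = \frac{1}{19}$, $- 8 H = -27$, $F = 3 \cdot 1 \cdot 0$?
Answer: $0$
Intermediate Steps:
$F = 0$ ($F = 3 \cdot 0 = 0$)
$H = \frac{27}{8}$ ($H = \left(- \frac{1}{8}\right) \left(-27\right) = \frac{27}{8} \approx 3.375$)
$T{\left(X,h \right)} = \frac{1}{19}$
$F T{\left(81,H \right)} = 0 \cdot \frac{1}{19} = 0$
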